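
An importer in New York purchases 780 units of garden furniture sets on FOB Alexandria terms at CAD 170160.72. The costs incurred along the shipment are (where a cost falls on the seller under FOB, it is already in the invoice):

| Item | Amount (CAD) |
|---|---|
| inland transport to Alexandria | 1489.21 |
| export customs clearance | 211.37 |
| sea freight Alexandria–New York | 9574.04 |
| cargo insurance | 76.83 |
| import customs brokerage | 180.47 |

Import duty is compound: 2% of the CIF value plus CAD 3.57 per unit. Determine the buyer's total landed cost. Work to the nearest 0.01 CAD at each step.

FOB: the seller bears costs until goods are on board at the origin port; the buyer bears freight, insurance and all costs thereafter.
Already in the invoice (seller's account under FOB): inland to port, export clearance — exclude.
CIF value = FOB price + freight + insurance = 170160.72 + 9574.04 + 76.83 = 179811.59
Ad valorem component: 179811.59 × 2% = 3596.23
Specific component: 780 × 3.57 = 2784.60
Import duty = 3596.23 + 2784.60 = 6380.83
Buyer bears: freight 9574.04 + insurance 76.83 + brokerage 180.47 + duty 6380.83 = 16212.17
Landed cost = invoice 170160.72 + 16212.17 = 186372.89

Total landed cost: CAD 186372.89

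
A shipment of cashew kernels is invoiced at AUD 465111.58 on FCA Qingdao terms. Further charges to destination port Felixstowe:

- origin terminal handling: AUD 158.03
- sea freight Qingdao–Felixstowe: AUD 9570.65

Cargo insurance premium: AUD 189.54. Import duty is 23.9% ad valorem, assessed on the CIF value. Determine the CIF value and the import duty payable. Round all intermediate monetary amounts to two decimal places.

CIF value: AUD 475029.80; import duty: AUD 113532.12

CIF = FCA price + pre-shipment costs + freight + insurance
CIF = 465111.58 + 158.03 + 9570.65 + 189.54 = 475029.80
Import duty = 475029.80 × 23.9% = 113532.12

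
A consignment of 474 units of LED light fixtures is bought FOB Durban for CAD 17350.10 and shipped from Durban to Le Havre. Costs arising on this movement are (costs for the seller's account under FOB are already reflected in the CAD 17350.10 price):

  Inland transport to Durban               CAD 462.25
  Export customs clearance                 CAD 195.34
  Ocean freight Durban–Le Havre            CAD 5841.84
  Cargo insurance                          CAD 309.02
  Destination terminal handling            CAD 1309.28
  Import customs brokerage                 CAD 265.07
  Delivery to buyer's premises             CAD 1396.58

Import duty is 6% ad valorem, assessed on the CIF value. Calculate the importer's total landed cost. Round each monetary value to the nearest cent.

FOB: the seller bears costs until goods are on board at the origin port; the buyer bears freight, insurance and all costs thereafter.
Already in the invoice (seller's account under FOB): inland to port, export clearance — exclude.
CIF value = FOB price + freight + insurance = 17350.10 + 5841.84 + 309.02 = 23500.96
Import duty = 23500.96 × 6% = 1410.06
Buyer bears: freight 5841.84 + insurance 309.02 + destination terminal 1309.28 + brokerage 265.07 + delivery 1396.58 + duty 1410.06 = 10531.85
Landed cost = invoice 17350.10 + 10531.85 = 27881.95

Total landed cost: CAD 27881.95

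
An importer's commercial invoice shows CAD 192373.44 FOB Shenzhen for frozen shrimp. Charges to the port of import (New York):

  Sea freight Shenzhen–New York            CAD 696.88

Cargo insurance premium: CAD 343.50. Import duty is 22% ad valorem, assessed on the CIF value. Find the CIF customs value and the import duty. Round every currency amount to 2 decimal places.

CIF = FOB price + freight + insurance
CIF = 192373.44 + 696.88 + 343.50 = 193413.82
Import duty = 193413.82 × 22% = 42551.04

CIF value: CAD 193413.82; import duty: CAD 42551.04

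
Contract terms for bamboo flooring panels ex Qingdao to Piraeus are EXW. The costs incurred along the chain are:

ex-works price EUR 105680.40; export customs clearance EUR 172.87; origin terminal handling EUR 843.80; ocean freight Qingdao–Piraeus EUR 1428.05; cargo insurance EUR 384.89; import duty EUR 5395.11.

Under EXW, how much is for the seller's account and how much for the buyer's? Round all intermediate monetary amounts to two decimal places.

Seller: EUR 105680.40; buyer: EUR 8224.72

EXW: the seller makes goods available at their premises; the buyer bears all onward costs.
Seller's account: goods 105680.40 = 105680.40
Buyer's account: export clearance 172.87 + origin terminal 843.80 + freight 1428.05 + insurance 384.89 + duty 5395.11 = 8224.72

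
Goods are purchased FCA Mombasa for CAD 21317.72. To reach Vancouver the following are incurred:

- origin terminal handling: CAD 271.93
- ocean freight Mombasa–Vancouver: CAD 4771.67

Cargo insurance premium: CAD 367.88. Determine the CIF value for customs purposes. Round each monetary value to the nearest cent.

CIF = FCA price + pre-shipment costs + freight + insurance
CIF = 21317.72 + 271.93 + 4771.67 + 367.88 = 26729.20

CIF value: CAD 26729.20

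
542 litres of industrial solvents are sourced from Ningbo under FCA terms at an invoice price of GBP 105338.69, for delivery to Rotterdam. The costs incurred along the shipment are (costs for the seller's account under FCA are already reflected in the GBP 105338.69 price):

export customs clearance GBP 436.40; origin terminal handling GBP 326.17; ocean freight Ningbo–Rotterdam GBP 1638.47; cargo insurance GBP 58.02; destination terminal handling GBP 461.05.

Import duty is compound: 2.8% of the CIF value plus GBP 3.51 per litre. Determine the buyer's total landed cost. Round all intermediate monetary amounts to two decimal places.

FCA: the seller delivers export-cleared goods to the carrier; the buyer bears costs from that point.
Already in the invoice (seller's account under FCA): export clearance — exclude.
CIF value = FCA price + origin terminal + freight + insurance = 105338.69 + 326.17 + 1638.47 + 58.02 = 107361.35
Ad valorem component: 107361.35 × 2.8% = 3006.12
Specific component: 542 × 3.51 = 1902.42
Import duty = 3006.12 + 1902.42 = 4908.54
Buyer bears: origin terminal 326.17 + freight 1638.47 + insurance 58.02 + destination terminal 461.05 + duty 4908.54 = 7392.25
Landed cost = invoice 105338.69 + 7392.25 = 112730.94

Total landed cost: GBP 112730.94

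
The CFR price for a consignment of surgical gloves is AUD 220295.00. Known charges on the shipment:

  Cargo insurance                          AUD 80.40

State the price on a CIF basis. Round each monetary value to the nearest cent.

CIF price: AUD 220375.40

From CFR to CIF, the seller additionally bears: insurance.
CIF price = 220295.00 + 80.40 = 220375.40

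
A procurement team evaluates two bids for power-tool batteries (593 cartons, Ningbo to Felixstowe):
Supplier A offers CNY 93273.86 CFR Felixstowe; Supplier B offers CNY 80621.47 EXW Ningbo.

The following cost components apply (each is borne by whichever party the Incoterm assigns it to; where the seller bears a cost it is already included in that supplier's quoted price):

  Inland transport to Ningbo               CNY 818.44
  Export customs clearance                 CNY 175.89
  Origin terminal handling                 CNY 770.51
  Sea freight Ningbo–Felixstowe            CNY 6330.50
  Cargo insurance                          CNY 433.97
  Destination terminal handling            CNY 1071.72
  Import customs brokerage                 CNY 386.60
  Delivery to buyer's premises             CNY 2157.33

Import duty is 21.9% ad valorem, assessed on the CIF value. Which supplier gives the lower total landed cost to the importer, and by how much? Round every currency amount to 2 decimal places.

Supplier A (CFR):
CIF value = CFR price + insurance = 93273.86 + 433.97 = 93707.83
Import duty = 93707.83 × 21.9% = 20522.01
Buyer bears (A): 433.97 + 1071.72 + 386.60 + 2157.33 = 4049.62
Landed cost (A) = invoice 93273.86 + 4049.62 + duty 20522.01 = 117845.49
Supplier B (EXW):
CIF value = EXW price + inland to port + export clearance + origin terminal + freight + insurance = 80621.47 + 818.44 + 175.89 + 770.51 + 6330.50 + 433.97 = 89150.78
Import duty = 89150.78 × 21.9% = 19524.02
Buyer bears (B): 818.44 + 175.89 + 770.51 + 6330.50 + 433.97 + 1071.72 + 386.60 + 2157.33 = 12144.96
Landed cost (B) = invoice 80621.47 + 12144.96 + duty 19524.02 = 112290.45
Difference = |117845.49 − 112290.45| = 5555.04

Supplier B is cheaper by CNY 5555.04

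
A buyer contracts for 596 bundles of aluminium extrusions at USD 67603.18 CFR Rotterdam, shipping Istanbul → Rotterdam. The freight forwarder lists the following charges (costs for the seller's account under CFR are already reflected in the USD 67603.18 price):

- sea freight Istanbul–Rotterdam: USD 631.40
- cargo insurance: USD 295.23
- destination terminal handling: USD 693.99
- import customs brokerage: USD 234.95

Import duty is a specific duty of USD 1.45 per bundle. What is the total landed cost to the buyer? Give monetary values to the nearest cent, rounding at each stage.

Total landed cost: USD 69691.55

CFR: the seller pays costs through ocean freight to the destination port, but not insurance.
Already in the invoice (seller's account under CFR): freight — exclude.
CIF value = CFR price + insurance = 67603.18 + 295.23 = 67898.41
Import duty = 596 × 1.45 = 864.20
Buyer bears: insurance 295.23 + destination terminal 693.99 + brokerage 234.95 + duty 864.20 = 2088.37
Landed cost = invoice 67603.18 + 2088.37 = 69691.55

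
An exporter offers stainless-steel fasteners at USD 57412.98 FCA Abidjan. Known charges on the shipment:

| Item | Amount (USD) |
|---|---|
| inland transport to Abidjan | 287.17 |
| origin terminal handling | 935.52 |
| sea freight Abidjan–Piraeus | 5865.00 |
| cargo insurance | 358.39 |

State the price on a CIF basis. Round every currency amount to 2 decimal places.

CIF price: USD 64571.89

Not relevant to the conversion: inland to port — on the seller under both FCA and CIF; already in the FCA price and stays in the CIF price.
From FCA to CIF, the seller additionally bears: origin terminal, freight, insurance.
CIF price = 57412.98 + 935.52 + 5865.00 + 358.39 = 64571.89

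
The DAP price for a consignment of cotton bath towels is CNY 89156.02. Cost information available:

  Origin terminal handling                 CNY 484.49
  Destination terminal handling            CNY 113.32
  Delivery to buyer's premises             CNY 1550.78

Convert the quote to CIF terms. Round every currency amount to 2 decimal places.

Not relevant to the conversion: origin terminal — on the seller under both DAP and CIF; already in the DAP price and stays in the CIF price.
From DAP to CIF, the seller no longer bears: destination terminal, delivery.
CIF price = 89156.02 − 113.32 − 1550.78 = 87491.92

CIF price: CNY 87491.92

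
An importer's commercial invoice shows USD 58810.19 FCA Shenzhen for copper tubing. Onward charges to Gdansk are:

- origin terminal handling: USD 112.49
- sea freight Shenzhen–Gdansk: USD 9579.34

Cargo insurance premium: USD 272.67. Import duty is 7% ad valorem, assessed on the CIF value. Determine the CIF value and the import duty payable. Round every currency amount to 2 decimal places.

CIF value: USD 68774.69; import duty: USD 4814.23

CIF = FCA price + pre-shipment costs + freight + insurance
CIF = 58810.19 + 112.49 + 9579.34 + 272.67 = 68774.69
Import duty = 68774.69 × 7% = 4814.23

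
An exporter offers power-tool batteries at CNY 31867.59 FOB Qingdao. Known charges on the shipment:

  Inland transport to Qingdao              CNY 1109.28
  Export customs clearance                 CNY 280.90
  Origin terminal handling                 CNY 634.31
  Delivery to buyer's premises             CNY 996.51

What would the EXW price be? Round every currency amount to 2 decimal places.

EXW price: CNY 29843.10

Not relevant to the conversion: delivery — on the buyer under both terms; not part of either seller's price.
From FOB to EXW, the seller no longer bears: inland to port, export clearance, origin terminal.
EXW price = 31867.59 − 1109.28 − 280.90 − 634.31 = 29843.10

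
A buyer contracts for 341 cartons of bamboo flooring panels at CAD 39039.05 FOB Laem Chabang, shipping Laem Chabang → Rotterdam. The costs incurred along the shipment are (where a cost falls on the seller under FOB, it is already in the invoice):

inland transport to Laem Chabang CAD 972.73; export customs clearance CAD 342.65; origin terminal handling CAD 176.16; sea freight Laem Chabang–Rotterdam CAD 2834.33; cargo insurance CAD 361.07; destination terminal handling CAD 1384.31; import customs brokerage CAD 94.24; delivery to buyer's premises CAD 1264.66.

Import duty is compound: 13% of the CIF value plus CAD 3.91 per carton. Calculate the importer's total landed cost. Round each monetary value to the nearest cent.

Total landed cost: CAD 51801.45

FOB: the seller bears costs until goods are on board at the origin port; the buyer bears freight, insurance and all costs thereafter.
Already in the invoice (seller's account under FOB): inland to port, export clearance, origin terminal — exclude.
CIF value = FOB price + freight + insurance = 39039.05 + 2834.33 + 361.07 = 42234.45
Ad valorem component: 42234.45 × 13% = 5490.48
Specific component: 341 × 3.91 = 1333.31
Import duty = 5490.48 + 1333.31 = 6823.79
Buyer bears: freight 2834.33 + insurance 361.07 + destination terminal 1384.31 + brokerage 94.24 + delivery 1264.66 + duty 6823.79 = 12762.40
Landed cost = invoice 39039.05 + 12762.40 = 51801.45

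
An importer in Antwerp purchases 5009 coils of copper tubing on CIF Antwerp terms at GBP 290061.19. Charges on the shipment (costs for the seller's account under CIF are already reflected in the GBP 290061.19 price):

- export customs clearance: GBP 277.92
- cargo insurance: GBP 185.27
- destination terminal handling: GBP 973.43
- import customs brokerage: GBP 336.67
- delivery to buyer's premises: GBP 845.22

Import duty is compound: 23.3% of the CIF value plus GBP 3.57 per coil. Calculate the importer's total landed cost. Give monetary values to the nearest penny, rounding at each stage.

Total landed cost: GBP 377682.90

CIF: the seller pays costs through ocean freight and marine insurance to the destination port.
Already in the invoice (seller's account under CIF): export clearance, insurance — exclude.
The CIF price already equals the CIF value: 290061.19
Ad valorem component: 290061.19 × 23.3% = 67584.26
Specific component: 5009 × 3.57 = 17882.13
Import duty = 67584.26 + 17882.13 = 85466.39
Buyer bears: destination terminal 973.43 + brokerage 336.67 + delivery 845.22 + duty 85466.39 = 87621.71
Landed cost = invoice 290061.19 + 87621.71 = 377682.90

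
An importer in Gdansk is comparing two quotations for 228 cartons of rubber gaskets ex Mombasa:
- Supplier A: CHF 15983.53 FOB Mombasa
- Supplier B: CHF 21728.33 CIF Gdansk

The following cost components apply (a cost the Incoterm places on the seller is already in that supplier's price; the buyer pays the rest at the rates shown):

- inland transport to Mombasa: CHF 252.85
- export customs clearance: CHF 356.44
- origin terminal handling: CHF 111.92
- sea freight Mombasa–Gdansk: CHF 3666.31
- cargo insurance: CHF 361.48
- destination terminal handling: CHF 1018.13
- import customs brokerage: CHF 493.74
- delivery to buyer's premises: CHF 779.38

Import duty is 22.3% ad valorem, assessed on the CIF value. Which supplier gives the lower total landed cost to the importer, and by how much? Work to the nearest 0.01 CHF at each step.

Supplier A (FOB):
CIF value = FOB price + freight + insurance = 15983.53 + 3666.31 + 361.48 = 20011.32
Import duty = 20011.32 × 22.3% = 4462.52
Buyer bears (A): 3666.31 + 361.48 + 1018.13 + 493.74 + 779.38 = 6319.04
Landed cost (A) = invoice 15983.53 + 6319.04 + duty 4462.52 = 26765.09
Supplier B (CIF):
The CIF price already equals the CIF value: 21728.33
Import duty = 21728.33 × 22.3% = 4845.42
Buyer bears (B): 1018.13 + 493.74 + 779.38 = 2291.25
Landed cost (B) = invoice 21728.33 + 2291.25 + duty 4845.42 = 28865.00
Difference = |26765.09 − 28865.00| = 2099.91

Supplier A is cheaper by CHF 2099.91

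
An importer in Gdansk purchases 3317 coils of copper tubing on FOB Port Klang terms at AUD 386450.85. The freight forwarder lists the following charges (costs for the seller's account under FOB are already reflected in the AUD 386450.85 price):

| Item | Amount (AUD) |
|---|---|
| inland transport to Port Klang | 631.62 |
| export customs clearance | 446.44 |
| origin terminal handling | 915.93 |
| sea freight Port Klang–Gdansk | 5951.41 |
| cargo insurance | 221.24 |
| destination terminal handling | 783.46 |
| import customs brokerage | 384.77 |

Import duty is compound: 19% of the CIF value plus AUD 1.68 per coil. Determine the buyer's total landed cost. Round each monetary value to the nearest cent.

Total landed cost: AUD 473962.76

FOB: the seller bears costs until goods are on board at the origin port; the buyer bears freight, insurance and all costs thereafter.
Already in the invoice (seller's account under FOB): inland to port, export clearance, origin terminal — exclude.
CIF value = FOB price + freight + insurance = 386450.85 + 5951.41 + 221.24 = 392623.50
Ad valorem component: 392623.50 × 19% = 74598.47
Specific component: 3317 × 1.68 = 5572.56
Import duty = 74598.47 + 5572.56 = 80171.03
Buyer bears: freight 5951.41 + insurance 221.24 + destination terminal 783.46 + brokerage 384.77 + duty 80171.03 = 87511.91
Landed cost = invoice 386450.85 + 87511.91 = 473962.76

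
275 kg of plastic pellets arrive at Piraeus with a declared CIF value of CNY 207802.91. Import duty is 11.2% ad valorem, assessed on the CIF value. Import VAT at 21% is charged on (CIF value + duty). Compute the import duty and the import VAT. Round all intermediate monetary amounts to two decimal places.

Import duty = 207802.91 × 11.2% = 23273.93
VAT base = CIF + duty = 207802.91 + 23273.93 = 231076.84
Import VAT = 231076.84 × 21% = 48526.14

Import duty: CNY 23273.93; import VAT: CNY 48526.14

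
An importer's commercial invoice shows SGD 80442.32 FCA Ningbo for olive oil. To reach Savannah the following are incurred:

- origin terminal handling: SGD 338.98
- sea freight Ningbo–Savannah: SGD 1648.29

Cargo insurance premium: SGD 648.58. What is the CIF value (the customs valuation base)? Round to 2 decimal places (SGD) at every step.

CIF value: SGD 83078.17

CIF = FCA price + pre-shipment costs + freight + insurance
CIF = 80442.32 + 338.98 + 1648.29 + 648.58 = 83078.17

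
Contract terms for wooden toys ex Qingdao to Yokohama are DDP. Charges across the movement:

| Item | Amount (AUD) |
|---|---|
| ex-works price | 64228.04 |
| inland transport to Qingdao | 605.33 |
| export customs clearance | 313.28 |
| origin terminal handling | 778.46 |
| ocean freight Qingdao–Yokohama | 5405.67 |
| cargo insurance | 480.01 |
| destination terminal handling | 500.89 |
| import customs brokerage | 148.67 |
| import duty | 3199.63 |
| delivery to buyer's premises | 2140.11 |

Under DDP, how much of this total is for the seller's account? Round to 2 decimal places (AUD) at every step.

DDP: the seller bears all costs including import duty.
Seller's account: goods 64228.04 + inland to port 605.33 + export clearance 313.28 + origin terminal 778.46 + freight 5405.67 + insurance 480.01 + destination terminal 500.89 + brokerage 148.67 + duty 3199.63 + delivery 2140.11 = 77800.09
Buyer's account: 0.00

Seller's account: AUD 77800.09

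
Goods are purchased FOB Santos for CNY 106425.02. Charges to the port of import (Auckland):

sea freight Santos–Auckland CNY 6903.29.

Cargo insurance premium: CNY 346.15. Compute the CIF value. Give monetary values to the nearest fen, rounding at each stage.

CIF = FOB price + freight + insurance
CIF = 106425.02 + 6903.29 + 346.15 = 113674.46

CIF value: CNY 113674.46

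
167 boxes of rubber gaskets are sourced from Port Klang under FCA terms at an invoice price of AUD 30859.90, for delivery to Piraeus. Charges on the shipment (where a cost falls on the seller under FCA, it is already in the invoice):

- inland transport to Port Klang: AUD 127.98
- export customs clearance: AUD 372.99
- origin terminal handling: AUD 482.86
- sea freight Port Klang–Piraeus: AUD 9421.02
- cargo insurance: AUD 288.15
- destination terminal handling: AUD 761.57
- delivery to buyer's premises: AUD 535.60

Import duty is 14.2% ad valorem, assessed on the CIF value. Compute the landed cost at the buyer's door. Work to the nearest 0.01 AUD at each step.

FCA: the seller delivers export-cleared goods to the carrier; the buyer bears costs from that point.
Already in the invoice (seller's account under FCA): inland to port, export clearance — exclude.
CIF value = FCA price + origin terminal + freight + insurance = 30859.90 + 482.86 + 9421.02 + 288.15 = 41051.93
Import duty = 41051.93 × 14.2% = 5829.37
Buyer bears: origin terminal 482.86 + freight 9421.02 + insurance 288.15 + destination terminal 761.57 + delivery 535.60 + duty 5829.37 = 17318.57
Landed cost = invoice 30859.90 + 17318.57 = 48178.47

Total landed cost: AUD 48178.47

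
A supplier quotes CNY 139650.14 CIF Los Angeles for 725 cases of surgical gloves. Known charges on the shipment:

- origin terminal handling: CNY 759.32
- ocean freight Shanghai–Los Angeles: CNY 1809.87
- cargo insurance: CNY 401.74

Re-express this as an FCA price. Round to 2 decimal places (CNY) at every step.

FCA price: CNY 136679.21

From CIF to FCA, the seller no longer bears: origin terminal, freight, insurance.
FCA price = 139650.14 − 759.32 − 1809.87 − 401.74 = 136679.21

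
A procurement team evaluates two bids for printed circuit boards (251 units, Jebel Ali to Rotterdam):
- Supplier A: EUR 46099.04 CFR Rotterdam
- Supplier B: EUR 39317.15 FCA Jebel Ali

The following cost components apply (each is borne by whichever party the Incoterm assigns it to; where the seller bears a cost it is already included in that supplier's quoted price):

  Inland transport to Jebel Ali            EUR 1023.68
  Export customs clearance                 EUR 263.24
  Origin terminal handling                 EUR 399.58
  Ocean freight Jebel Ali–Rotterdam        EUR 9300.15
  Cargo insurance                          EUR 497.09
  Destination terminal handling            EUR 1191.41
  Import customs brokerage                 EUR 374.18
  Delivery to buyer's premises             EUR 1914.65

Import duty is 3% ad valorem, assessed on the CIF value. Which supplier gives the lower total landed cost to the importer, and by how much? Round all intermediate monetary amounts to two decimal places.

Supplier A is cheaper by EUR 3005.38

Supplier A (CFR):
CIF value = CFR price + insurance = 46099.04 + 497.09 = 46596.13
Import duty = 46596.13 × 3% = 1397.88
Buyer bears (A): 497.09 + 1191.41 + 374.18 + 1914.65 = 3977.33
Landed cost (A) = invoice 46099.04 + 3977.33 + duty 1397.88 = 51474.25
Supplier B (FCA):
CIF value = FCA price + origin terminal + freight + insurance = 39317.15 + 399.58 + 9300.15 + 497.09 = 49513.97
Import duty = 49513.97 × 3% = 1485.42
Buyer bears (B): 399.58 + 9300.15 + 497.09 + 1191.41 + 374.18 + 1914.65 = 13677.06
Landed cost (B) = invoice 39317.15 + 13677.06 + duty 1485.42 = 54479.63
Difference = |51474.25 − 54479.63| = 3005.38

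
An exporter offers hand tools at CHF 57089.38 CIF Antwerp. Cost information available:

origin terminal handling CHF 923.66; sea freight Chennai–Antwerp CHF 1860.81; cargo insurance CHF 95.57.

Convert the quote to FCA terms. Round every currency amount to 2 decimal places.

From CIF to FCA, the seller no longer bears: origin terminal, freight, insurance.
FCA price = 57089.38 − 923.66 − 1860.81 − 95.57 = 54209.34

FCA price: CHF 54209.34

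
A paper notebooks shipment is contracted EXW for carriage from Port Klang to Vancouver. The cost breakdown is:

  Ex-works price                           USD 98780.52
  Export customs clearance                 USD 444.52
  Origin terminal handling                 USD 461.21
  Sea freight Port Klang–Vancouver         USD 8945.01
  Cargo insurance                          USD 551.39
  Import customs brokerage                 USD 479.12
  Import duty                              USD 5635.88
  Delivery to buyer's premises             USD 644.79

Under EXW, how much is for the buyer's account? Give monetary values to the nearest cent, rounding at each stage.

EXW: the seller makes goods available at their premises; the buyer bears all onward costs.
Seller's account: goods 98780.52 = 98780.52
Buyer's account: export clearance 444.52 + origin terminal 461.21 + freight 8945.01 + insurance 551.39 + brokerage 479.12 + duty 5635.88 + delivery 644.79 = 17161.92

Buyer's account: USD 17161.92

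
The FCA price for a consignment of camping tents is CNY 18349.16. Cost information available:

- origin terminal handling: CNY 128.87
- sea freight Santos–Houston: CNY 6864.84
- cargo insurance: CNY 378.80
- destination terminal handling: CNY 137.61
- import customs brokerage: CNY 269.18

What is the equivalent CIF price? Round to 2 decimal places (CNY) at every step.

Not relevant to the conversion: brokerage, destination terminal — on the buyer under both terms; not part of either seller's price.
From FCA to CIF, the seller additionally bears: origin terminal, freight, insurance.
CIF price = 18349.16 + 128.87 + 6864.84 + 378.80 = 25721.67

CIF price: CNY 25721.67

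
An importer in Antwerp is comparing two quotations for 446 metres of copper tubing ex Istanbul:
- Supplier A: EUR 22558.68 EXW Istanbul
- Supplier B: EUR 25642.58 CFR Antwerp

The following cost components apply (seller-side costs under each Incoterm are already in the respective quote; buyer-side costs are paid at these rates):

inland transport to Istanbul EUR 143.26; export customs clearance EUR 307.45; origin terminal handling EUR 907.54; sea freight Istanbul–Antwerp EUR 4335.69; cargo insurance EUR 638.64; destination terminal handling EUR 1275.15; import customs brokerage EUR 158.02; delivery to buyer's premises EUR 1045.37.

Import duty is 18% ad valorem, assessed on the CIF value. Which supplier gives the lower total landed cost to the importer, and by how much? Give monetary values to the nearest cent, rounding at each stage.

Supplier A (EXW):
CIF value = EXW price + inland to port + export clearance + origin terminal + freight + insurance = 22558.68 + 143.26 + 307.45 + 907.54 + 4335.69 + 638.64 = 28891.26
Import duty = 28891.26 × 18% = 5200.43
Buyer bears (A): 143.26 + 307.45 + 907.54 + 4335.69 + 638.64 + 1275.15 + 158.02 + 1045.37 = 8811.12
Landed cost (A) = invoice 22558.68 + 8811.12 + duty 5200.43 = 36570.23
Supplier B (CFR):
CIF value = CFR price + insurance = 25642.58 + 638.64 = 26281.22
Import duty = 26281.22 × 18% = 4730.62
Buyer bears (B): 638.64 + 1275.15 + 158.02 + 1045.37 = 3117.18
Landed cost (B) = invoice 25642.58 + 3117.18 + duty 4730.62 = 33490.38
Difference = |36570.23 − 33490.38| = 3079.85

Supplier B is cheaper by EUR 3079.85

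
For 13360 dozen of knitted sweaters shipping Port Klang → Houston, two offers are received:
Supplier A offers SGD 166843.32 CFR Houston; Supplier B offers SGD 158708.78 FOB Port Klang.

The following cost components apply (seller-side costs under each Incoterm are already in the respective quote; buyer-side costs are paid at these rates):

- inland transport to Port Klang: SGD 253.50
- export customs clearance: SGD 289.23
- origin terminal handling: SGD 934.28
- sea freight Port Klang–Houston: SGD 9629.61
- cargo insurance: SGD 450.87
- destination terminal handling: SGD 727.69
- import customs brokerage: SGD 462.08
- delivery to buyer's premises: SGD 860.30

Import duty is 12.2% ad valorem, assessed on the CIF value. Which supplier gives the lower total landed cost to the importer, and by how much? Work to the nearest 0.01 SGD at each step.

Supplier A (CFR):
CIF value = CFR price + insurance = 166843.32 + 450.87 = 167294.19
Import duty = 167294.19 × 12.2% = 20409.89
Buyer bears (A): 450.87 + 727.69 + 462.08 + 860.30 = 2500.94
Landed cost (A) = invoice 166843.32 + 2500.94 + duty 20409.89 = 189754.15
Supplier B (FOB):
CIF value = FOB price + freight + insurance = 158708.78 + 9629.61 + 450.87 = 168789.26
Import duty = 168789.26 × 12.2% = 20592.29
Buyer bears (B): 9629.61 + 450.87 + 727.69 + 462.08 + 860.30 = 12130.55
Landed cost (B) = invoice 158708.78 + 12130.55 + duty 20592.29 = 191431.62
Difference = |189754.15 − 191431.62| = 1677.47

Supplier A is cheaper by SGD 1677.47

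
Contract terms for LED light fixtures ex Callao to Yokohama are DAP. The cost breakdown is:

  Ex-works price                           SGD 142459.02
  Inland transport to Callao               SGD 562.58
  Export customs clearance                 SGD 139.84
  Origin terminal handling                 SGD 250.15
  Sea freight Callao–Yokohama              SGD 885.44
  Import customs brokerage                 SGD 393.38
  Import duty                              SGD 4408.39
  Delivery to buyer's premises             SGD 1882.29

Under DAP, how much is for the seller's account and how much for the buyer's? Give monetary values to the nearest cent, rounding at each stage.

Seller: SGD 146179.32; buyer: SGD 4801.77

DAP: the seller bears all costs to the named destination except import duty and clearance.
Seller's account: goods 142459.02 + inland to port 562.58 + export clearance 139.84 + origin terminal 250.15 + freight 885.44 + delivery 1882.29 = 146179.32
Buyer's account: brokerage 393.38 + duty 4408.39 = 4801.77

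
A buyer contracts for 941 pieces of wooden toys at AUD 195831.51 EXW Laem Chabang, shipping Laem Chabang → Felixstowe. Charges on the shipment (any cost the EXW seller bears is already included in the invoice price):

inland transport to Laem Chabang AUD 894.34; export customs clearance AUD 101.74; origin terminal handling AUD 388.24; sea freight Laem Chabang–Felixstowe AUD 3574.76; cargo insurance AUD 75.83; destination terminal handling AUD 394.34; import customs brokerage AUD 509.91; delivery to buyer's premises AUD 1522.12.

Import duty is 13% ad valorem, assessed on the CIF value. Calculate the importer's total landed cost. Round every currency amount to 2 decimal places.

EXW: the seller makes goods available at their premises; the buyer bears all onward costs.
CIF value = EXW price + inland to port + export clearance + origin terminal + freight + insurance = 195831.51 + 894.34 + 101.74 + 388.24 + 3574.76 + 75.83 = 200866.42
Import duty = 200866.42 × 13% = 26112.63
Buyer bears: inland to port 894.34 + export clearance 101.74 + origin terminal 388.24 + freight 3574.76 + insurance 75.83 + destination terminal 394.34 + brokerage 509.91 + delivery 1522.12 + duty 26112.63 = 33573.91
Landed cost = invoice 195831.51 + 33573.91 = 229405.42

Total landed cost: AUD 229405.42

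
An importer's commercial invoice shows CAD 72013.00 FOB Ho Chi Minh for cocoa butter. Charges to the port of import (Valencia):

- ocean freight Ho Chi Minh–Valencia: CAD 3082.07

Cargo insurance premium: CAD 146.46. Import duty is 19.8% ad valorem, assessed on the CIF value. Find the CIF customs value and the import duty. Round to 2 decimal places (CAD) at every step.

CIF = FOB price + freight + insurance
CIF = 72013.00 + 3082.07 + 146.46 = 75241.53
Import duty = 75241.53 × 19.8% = 14897.82

CIF value: CAD 75241.53; import duty: CAD 14897.82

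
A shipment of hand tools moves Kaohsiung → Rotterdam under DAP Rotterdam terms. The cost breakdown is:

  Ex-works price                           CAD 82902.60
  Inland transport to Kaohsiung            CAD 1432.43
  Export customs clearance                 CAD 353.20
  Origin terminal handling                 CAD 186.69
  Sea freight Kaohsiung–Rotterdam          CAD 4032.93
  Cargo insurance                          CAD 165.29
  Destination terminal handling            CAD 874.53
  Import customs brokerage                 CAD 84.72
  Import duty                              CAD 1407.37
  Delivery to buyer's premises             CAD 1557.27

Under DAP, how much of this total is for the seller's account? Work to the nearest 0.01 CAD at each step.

DAP: the seller bears all costs to the named destination except import duty and clearance.
Seller's account: goods 82902.60 + inland to port 1432.43 + export clearance 353.20 + origin terminal 186.69 + freight 4032.93 + insurance 165.29 + destination terminal 874.53 + delivery 1557.27 = 91504.94
Buyer's account: brokerage 84.72 + duty 1407.37 = 1492.09

Seller's account: CAD 91504.94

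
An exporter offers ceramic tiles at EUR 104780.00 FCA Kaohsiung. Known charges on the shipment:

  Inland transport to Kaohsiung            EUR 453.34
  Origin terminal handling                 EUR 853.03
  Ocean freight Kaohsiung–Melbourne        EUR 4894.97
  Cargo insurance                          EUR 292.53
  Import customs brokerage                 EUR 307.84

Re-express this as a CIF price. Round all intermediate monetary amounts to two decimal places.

CIF price: EUR 110820.53

Not relevant to the conversion: inland to port — on the seller under both FCA and CIF; already in the FCA price and stays in the CIF price. brokerage — on the buyer under both terms; not part of either seller's price.
From FCA to CIF, the seller additionally bears: origin terminal, freight, insurance.
CIF price = 104780.00 + 853.03 + 4894.97 + 292.53 = 110820.53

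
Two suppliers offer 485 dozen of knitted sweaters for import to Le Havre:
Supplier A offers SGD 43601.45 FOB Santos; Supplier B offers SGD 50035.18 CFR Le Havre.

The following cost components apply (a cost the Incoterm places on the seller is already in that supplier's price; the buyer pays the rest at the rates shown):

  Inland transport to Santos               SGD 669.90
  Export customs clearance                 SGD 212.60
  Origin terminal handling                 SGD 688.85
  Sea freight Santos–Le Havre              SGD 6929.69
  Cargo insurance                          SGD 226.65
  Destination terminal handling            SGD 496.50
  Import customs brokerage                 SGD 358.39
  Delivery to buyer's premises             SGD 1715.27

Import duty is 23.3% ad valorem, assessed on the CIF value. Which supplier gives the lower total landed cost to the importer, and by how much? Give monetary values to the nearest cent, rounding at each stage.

Supplier A (FOB):
CIF value = FOB price + freight + insurance = 43601.45 + 6929.69 + 226.65 = 50757.79
Import duty = 50757.79 × 23.3% = 11826.57
Buyer bears (A): 6929.69 + 226.65 + 496.50 + 358.39 + 1715.27 = 9726.50
Landed cost (A) = invoice 43601.45 + 9726.50 + duty 11826.57 = 65154.52
Supplier B (CFR):
CIF value = CFR price + insurance = 50035.18 + 226.65 = 50261.83
Import duty = 50261.83 × 23.3% = 11711.01
Buyer bears (B): 226.65 + 496.50 + 358.39 + 1715.27 = 2796.81
Landed cost (B) = invoice 50035.18 + 2796.81 + duty 11711.01 = 64543.00
Difference = |65154.52 − 64543.00| = 611.52

Supplier B is cheaper by SGD 611.52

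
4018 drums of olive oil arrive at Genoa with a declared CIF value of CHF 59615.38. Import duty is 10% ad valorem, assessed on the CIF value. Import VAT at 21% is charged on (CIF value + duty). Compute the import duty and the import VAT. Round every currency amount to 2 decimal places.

Import duty: CHF 5961.54; import VAT: CHF 13771.15

Import duty = 59615.38 × 10% = 5961.54
VAT base = CIF + duty = 59615.38 + 5961.54 = 65576.92
Import VAT = 65576.92 × 21% = 13771.15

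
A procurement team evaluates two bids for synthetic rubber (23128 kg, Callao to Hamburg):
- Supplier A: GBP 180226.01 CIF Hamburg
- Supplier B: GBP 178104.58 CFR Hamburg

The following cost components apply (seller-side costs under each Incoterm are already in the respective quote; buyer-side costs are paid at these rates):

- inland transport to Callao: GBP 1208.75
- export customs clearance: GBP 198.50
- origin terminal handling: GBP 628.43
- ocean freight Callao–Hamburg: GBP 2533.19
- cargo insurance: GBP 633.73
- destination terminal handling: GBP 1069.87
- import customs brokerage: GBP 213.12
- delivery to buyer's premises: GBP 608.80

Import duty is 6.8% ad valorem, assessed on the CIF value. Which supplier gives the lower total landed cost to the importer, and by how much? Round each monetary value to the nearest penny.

Supplier B is cheaper by GBP 1588.86

Supplier A (CIF):
The CIF price already equals the CIF value: 180226.01
Import duty = 180226.01 × 6.8% = 12255.37
Buyer bears (A): 1069.87 + 213.12 + 608.80 = 1891.79
Landed cost (A) = invoice 180226.01 + 1891.79 + duty 12255.37 = 194373.17
Supplier B (CFR):
CIF value = CFR price + insurance = 178104.58 + 633.73 = 178738.31
Import duty = 178738.31 × 6.8% = 12154.21
Buyer bears (B): 633.73 + 1069.87 + 213.12 + 608.80 = 2525.52
Landed cost (B) = invoice 178104.58 + 2525.52 + duty 12154.21 = 192784.31
Difference = |194373.17 − 192784.31| = 1588.86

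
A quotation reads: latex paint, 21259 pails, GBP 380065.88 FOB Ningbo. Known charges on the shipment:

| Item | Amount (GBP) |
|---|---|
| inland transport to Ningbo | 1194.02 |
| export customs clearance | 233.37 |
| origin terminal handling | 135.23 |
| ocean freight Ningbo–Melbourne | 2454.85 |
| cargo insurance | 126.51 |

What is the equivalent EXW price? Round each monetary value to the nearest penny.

Not relevant to the conversion: insurance, freight — on the buyer under both terms; not part of either seller's price.
From FOB to EXW, the seller no longer bears: inland to port, export clearance, origin terminal.
EXW price = 380065.88 − 1194.02 − 233.37 − 135.23 = 378503.26

EXW price: GBP 378503.26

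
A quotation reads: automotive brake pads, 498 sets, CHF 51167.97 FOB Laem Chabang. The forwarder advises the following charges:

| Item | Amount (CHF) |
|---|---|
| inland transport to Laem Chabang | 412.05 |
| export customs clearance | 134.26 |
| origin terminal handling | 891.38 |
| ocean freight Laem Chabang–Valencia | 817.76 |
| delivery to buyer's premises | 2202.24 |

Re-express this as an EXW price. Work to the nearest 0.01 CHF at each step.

EXW price: CHF 49730.28

Not relevant to the conversion: freight, delivery — on the buyer under both terms; not part of either seller's price.
From FOB to EXW, the seller no longer bears: inland to port, export clearance, origin terminal.
EXW price = 51167.97 − 412.05 − 134.26 − 891.38 = 49730.28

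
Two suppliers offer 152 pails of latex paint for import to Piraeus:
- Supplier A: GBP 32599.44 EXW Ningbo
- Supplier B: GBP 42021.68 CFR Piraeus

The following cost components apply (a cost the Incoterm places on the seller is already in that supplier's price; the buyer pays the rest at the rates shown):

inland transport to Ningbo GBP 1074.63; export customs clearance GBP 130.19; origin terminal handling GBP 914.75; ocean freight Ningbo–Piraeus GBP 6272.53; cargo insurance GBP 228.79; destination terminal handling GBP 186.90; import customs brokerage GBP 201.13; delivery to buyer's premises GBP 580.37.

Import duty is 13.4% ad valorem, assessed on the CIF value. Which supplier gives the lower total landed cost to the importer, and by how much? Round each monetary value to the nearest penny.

Supplier A (EXW):
CIF value = EXW price + inland to port + export clearance + origin terminal + freight + insurance = 32599.44 + 1074.63 + 130.19 + 914.75 + 6272.53 + 228.79 = 41220.33
Import duty = 41220.33 × 13.4% = 5523.52
Buyer bears (A): 1074.63 + 130.19 + 914.75 + 6272.53 + 228.79 + 186.90 + 201.13 + 580.37 = 9589.29
Landed cost (A) = invoice 32599.44 + 9589.29 + duty 5523.52 = 47712.25
Supplier B (CFR):
CIF value = CFR price + insurance = 42021.68 + 228.79 = 42250.47
Import duty = 42250.47 × 13.4% = 5661.56
Buyer bears (B): 228.79 + 186.90 + 201.13 + 580.37 = 1197.19
Landed cost (B) = invoice 42021.68 + 1197.19 + duty 5661.56 = 48880.43
Difference = |47712.25 − 48880.43| = 1168.18

Supplier A is cheaper by GBP 1168.18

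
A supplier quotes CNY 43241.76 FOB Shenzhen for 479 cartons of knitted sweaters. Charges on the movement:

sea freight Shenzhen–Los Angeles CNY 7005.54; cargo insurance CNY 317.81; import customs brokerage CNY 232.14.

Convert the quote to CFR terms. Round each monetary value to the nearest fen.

CFR price: CNY 50247.30

Not relevant to the conversion: brokerage, insurance — on the buyer under both terms; not part of either seller's price.
From FOB to CFR, the seller additionally bears: freight.
CFR price = 43241.76 + 7005.54 = 50247.30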